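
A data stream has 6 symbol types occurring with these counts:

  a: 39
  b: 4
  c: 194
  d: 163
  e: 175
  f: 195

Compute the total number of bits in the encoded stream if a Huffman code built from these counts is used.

1789

Build the Huffman tree bottom-up:
merge b(4) and a(39): 43
merge 43 and d(163): 206
merge e(175) and c(194): 369
merge f(195) and 206: 401
merge 369 and 401: 770
The encoded length is the sum of every internal node's weight: 43 + 206 + 369 + 401 + 770 = 1789 bits.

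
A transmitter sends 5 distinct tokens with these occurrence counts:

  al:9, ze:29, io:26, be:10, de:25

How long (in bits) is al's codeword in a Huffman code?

3

Build the tree from the bottom:
merge al(9) and be(10): 19
merge 19 and de(25): 44
merge io(26) and ze(29): 55
merge 44 and 55: 99
al sits 3 levels below the root, so its codeword is 3 bits.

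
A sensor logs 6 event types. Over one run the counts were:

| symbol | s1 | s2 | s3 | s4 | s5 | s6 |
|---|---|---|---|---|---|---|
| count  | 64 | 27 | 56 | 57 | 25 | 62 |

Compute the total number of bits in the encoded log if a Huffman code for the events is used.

Merge the two smallest weights repeatedly:
merge s5(25) and s2(27): 52
merge 52 and s3(56): 108
merge s4(57) and s6(62): 119
merge s1(64) and 108: 172
merge 119 and 172: 291
Total encoded bits = sum of merged weights = 52 + 108 + 119 + 172 + 291 = 742.

742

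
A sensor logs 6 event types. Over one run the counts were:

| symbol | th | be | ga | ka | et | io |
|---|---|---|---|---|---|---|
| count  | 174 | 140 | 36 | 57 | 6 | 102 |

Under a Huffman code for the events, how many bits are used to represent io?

Huffman merges, smallest pair first:
combine et(6), ga(36) → 42
combine 42, ka(57) → 99
combine 99, io(102) → 201
combine be(140), th(174) → 314
combine 201, 314 → 515
io sits 2 levels below the root, so its codeword is 2 bits.

2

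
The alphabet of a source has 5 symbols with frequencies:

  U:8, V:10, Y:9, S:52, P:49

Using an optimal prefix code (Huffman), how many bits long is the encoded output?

248

Greedily combine the two least-frequent nodes:
combine U(8), Y(9) → 17
combine V(10), 17 → 27
combine 27, P(49) → 76
combine S(52), 76 → 128
The encoded length is the sum of every internal node's weight: 17 + 27 + 76 + 128 = 248 bits.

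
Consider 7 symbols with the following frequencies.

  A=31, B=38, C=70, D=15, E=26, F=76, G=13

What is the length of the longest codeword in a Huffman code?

4

Merge the two lowest-weight nodes at each step:
G(13) + D(15) → 28
E(26) + 28 → 54
A(31) + B(38) → 69
54 + 69 → 123
C(70) + F(76) → 146
123 + 146 → 269
The first pair merged (G, D) ends up deepest, at depth 4.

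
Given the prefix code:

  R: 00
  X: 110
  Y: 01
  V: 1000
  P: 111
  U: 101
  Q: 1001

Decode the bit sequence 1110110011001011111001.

Read left to right; each codeword is recognised as soon as it completes (prefix code):
  111→P | 01→Y | 1001→Q | 1001→Q | 01→Y | 111→P | 1001→Q
Decoded message: PYQQYPQ

PYQQYPQ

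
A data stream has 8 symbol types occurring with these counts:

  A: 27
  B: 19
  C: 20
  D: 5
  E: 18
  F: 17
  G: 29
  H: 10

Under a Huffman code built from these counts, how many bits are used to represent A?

3

Huffman merges, smallest pair first:
D(5) + H(10) → 15
15 + F(17) → 32
E(18) + B(19) → 37
C(20) + A(27) → 47
G(29) + 32 → 61
37 + 47 → 84
61 + 84 → 145
A's leaf is at depth 3, giving a 3-bit codeword.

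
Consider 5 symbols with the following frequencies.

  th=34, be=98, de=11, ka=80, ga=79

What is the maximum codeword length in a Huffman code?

Merge the two lowest-weight nodes at each step:
merge de(11) and th(34): 45
merge 45 and ga(79): 124
merge ka(80) and be(98): 178
merge 124 and 178: 302
The rarest symbols sit at the bottom; the longest codeword is 3 bits.

3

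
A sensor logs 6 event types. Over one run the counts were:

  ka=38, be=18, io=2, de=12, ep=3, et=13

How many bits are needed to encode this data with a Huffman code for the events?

186

Build the Huffman tree bottom-up:
io(2) + ep(3) → 5
5 + de(12) → 17
et(13) + 17 → 30
be(18) + 30 → 48
ka(38) + 48 → 86
The encoded length is the sum of every internal node's weight: 5 + 17 + 30 + 48 + 86 = 186 bits.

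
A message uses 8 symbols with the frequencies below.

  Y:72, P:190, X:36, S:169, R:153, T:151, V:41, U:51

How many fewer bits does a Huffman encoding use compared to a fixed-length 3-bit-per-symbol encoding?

159

Fixed-length: 3 bits × 863 symbols = 2589 bits.
Huffman merges:
combine X(36), V(41) → 77
combine U(51), Y(72) → 123
combine 77, 123 → 200
combine T(151), R(153) → 304
combine S(169), P(190) → 359
combine 200, 304 → 504
combine 359, 504 → 863
Huffman total = 77 + 123 + 200 + 304 + 359 + 504 + 863 = 2430 bits.
Saving = 2589 − 2430 = 159 bits.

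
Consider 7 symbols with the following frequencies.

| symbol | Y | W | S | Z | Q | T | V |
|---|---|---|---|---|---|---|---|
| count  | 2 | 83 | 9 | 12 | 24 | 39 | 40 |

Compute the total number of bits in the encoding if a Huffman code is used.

Merge the two smallest weights repeatedly:
combine Y(2), S(9) → 11
combine 11, Z(12) → 23
combine 23, Q(24) → 47
combine T(39), V(40) → 79
combine 47, 79 → 126
combine W(83), 126 → 209
The encoded length is the sum of every internal node's weight: 11 + 23 + 47 + 79 + 126 + 209 = 495 bits.

495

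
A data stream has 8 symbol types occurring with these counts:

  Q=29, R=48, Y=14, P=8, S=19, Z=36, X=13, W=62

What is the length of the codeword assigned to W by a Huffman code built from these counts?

Huffman merges, smallest pair first:
P(8) + X(13) → 21
Y(14) + S(19) → 33
21 + Q(29) → 50
33 + Z(36) → 69
R(48) + 50 → 98
W(62) + 69 → 131
98 + 131 → 229
W's leaf is at depth 2, giving a 2-bit codeword.

2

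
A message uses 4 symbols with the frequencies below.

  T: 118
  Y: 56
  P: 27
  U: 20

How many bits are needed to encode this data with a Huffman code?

Build the Huffman tree bottom-up:
U(20) + P(27) → 47
47 + Y(56) → 103
103 + T(118) → 221
Total encoded bits = sum of merged weights = 47 + 103 + 221 = 371.

371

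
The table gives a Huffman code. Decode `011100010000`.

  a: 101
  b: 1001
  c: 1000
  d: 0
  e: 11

Read left to right; each codeword is recognised as soon as it completes (prefix code):
  0→d | 11→e | 1000→c | 1000→c | 0→d
Decoded message: deccd

deccd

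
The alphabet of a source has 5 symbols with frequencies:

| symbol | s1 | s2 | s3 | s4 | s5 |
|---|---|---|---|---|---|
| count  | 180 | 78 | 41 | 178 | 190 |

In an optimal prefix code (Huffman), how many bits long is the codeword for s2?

3

Build the tree from the bottom:
combine s3(41), s2(78) → 119
combine 119, s4(178) → 297
combine s1(180), s5(190) → 370
combine 297, 370 → 667
s2 sits 3 levels below the root, so its codeword is 3 bits.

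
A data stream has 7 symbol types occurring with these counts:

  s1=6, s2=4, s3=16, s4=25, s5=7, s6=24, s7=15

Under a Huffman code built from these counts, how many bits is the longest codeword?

Merge the two lowest-weight nodes at each step:
s2(4) + s1(6) → 10
s5(7) + 10 → 17
s7(15) + s3(16) → 31
17 + s6(24) → 41
s4(25) + 31 → 56
41 + 56 → 97
The first pair merged (s2, s1) ends up deepest, at depth 4.

4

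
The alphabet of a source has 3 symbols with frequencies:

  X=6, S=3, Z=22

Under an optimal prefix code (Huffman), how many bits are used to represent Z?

Build the tree from the bottom:
combine S(3), X(6) → 9
combine 9, Z(22) → 31
Z sits one level below the root: a 1-bit codeword.

1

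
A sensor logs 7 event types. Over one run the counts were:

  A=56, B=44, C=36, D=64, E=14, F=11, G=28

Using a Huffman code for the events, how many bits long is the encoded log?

Merge the two smallest weights repeatedly:
combine F(11), E(14) → 25
combine 25, G(28) → 53
combine C(36), B(44) → 80
combine 53, A(56) → 109
combine D(64), 80 → 144
combine 109, 144 → 253
Each symbol's bit-cost is frequency × depth; summing gives 664 bits (equivalently 25 + 53 + 80 + 109 + 144 + 253).

664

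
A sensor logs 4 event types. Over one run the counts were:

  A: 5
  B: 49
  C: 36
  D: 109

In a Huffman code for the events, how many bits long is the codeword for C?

Build the tree from the bottom:
A(5) + C(36) → 41
41 + B(49) → 90
90 + D(109) → 199
C's leaf is at depth 3, giving a 3-bit codeword.

3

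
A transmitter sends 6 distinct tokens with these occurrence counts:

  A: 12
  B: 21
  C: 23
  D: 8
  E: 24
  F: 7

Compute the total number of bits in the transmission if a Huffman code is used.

Merge the two smallest weights repeatedly:
merge F(7) and D(8): 15
merge A(12) and 15: 27
merge B(21) and C(23): 44
merge E(24) and 27: 51
merge 44 and 51: 95
Total encoded bits = sum of merged weights = 15 + 27 + 44 + 51 + 95 = 232.

232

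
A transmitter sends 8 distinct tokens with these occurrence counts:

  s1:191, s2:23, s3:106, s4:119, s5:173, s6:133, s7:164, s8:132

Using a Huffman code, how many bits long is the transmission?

Merge the two smallest weights repeatedly:
combine s2(23), s3(106) → 129
combine s4(119), 129 → 248
combine s8(132), s6(133) → 265
combine s7(164), s5(173) → 337
combine s1(191), 248 → 439
combine 265, 337 → 602
combine 439, 602 → 1041
Total encoded bits = sum of merged weights = 129 + 248 + 265 + 337 + 439 + 602 + 1041 = 3061.

3061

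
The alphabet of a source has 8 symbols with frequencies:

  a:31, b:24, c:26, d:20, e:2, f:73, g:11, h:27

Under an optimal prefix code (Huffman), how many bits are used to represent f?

Repeatedly merge the two smallest:
merge e(2) and g(11): 13
merge 13 and d(20): 33
merge b(24) and c(26): 50
merge h(27) and a(31): 58
merge 33 and 50: 83
merge 58 and f(73): 131
merge 83 and 131: 214
f's leaf is at depth 2, giving a 2-bit codeword.

2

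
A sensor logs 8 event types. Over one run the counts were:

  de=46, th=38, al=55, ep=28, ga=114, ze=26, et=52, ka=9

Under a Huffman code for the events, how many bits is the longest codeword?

Merge the two lowest-weight nodes at each step:
merge ka(9) and ze(26): 35
merge ep(28) and 35: 63
merge th(38) and de(46): 84
merge et(52) and al(55): 107
merge 63 and 84: 147
merge 107 and ga(114): 221
merge 147 and 221: 368
Maximum depth reached is 4.

4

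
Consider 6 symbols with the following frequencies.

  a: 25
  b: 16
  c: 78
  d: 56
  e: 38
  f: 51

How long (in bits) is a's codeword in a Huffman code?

4

Repeatedly merge the two smallest:
merge b(16) and a(25): 41
merge e(38) and 41: 79
merge f(51) and d(56): 107
merge c(78) and 79: 157
merge 107 and 157: 264
a's leaf is at depth 4, giving a 4-bit codeword.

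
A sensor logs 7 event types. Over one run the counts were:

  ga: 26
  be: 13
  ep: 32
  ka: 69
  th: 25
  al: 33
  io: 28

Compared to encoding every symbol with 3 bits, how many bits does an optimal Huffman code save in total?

69

Fixed-length: 3 bits × 226 symbols = 678 bits.
Huffman merges:
be(13) + th(25) → 38
ga(26) + io(28) → 54
ep(32) + al(33) → 65
38 + 54 → 92
65 + ka(69) → 134
92 + 134 → 226
Huffman total = 38 + 54 + 65 + 92 + 134 + 226 = 609 bits.
Saving = 678 − 609 = 69 bits.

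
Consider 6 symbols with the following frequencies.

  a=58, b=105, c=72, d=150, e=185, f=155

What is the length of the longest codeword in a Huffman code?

Merge the two lowest-weight nodes at each step:
a(58) + c(72) → 130
b(105) + 130 → 235
d(150) + f(155) → 305
e(185) + 235 → 420
305 + 420 → 725
Maximum depth reached is 4.

4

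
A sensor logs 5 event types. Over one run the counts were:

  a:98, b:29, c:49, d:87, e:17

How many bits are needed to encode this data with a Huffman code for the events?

603

Merge the two smallest weights repeatedly:
e(17) + b(29) → 46
46 + c(49) → 95
d(87) + 95 → 182
a(98) + 182 → 280
Each symbol's bit-cost is frequency × depth; summing gives 603 bits (equivalently 46 + 95 + 182 + 280).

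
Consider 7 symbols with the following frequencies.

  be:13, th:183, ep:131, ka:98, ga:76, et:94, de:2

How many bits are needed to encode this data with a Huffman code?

1485

Merge the two smallest weights repeatedly:
combine de(2), be(13) → 15
combine 15, ga(76) → 91
combine 91, et(94) → 185
combine ka(98), ep(131) → 229
combine th(183), 185 → 368
combine 229, 368 → 597
Total encoded bits = sum of merged weights = 15 + 91 + 185 + 229 + 368 + 597 = 1485.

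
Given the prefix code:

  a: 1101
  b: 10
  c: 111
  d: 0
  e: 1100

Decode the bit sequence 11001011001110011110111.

Read left to right; each codeword is recognised as soon as it completes (prefix code):
  1100→e | 10→b | 1100→e | 111→c | 0→d | 0→d | 111→c | 10→b | 111→c
Decoded message: ebecddcbc

ebecddcbc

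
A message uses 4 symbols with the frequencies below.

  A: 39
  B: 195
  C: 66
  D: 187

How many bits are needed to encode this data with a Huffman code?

884

Build the Huffman tree bottom-up:
A(39) + C(66) → 105
105 + D(187) → 292
B(195) + 292 → 487
The encoded length is the sum of every internal node's weight: 105 + 292 + 487 = 884 bits.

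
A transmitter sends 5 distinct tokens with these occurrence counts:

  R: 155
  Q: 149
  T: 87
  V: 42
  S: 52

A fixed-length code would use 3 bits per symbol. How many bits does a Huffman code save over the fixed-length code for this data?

391

Fixed-length: 3 bits × 485 symbols = 1455 bits.
Huffman merges:
combine V(42), S(52) → 94
combine T(87), 94 → 181
combine Q(149), R(155) → 304
combine 181, 304 → 485
Huffman total = 94 + 181 + 304 + 485 = 1064 bits.
Saving = 1455 − 1064 = 391 bits.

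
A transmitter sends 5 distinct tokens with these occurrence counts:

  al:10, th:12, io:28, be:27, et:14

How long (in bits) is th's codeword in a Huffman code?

3

Build the tree from the bottom:
al(10) + th(12) → 22
et(14) + 22 → 36
be(27) + io(28) → 55
36 + 55 → 91
The subtree containing th is merged 3 times, so code length = 3.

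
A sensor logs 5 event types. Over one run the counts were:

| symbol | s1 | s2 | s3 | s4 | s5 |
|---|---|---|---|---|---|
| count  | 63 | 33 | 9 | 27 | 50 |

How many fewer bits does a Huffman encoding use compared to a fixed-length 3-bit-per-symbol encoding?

Fixed-length: 3 bits × 182 symbols = 546 bits.
Huffman merges:
merge s3(9) and s4(27): 36
merge s2(33) and 36: 69
merge s5(50) and s1(63): 113
merge 69 and 113: 182
Huffman total = 36 + 69 + 113 + 182 = 400 bits.
Saving = 546 − 400 = 146 bits.

146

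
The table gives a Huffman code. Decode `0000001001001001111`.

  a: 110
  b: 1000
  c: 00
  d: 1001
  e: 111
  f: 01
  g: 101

cccdcde

Read left to right; each codeword is recognised as soon as it completes (prefix code):
  00→c | 00→c | 00→c | 1001→d | 00→c | 1001→d | 111→e
Decoded message: cccdcde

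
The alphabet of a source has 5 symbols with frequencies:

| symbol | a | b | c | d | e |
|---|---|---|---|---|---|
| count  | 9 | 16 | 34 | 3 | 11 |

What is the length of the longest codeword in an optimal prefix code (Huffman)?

4

Merge the two lowest-weight nodes at each step:
merge d(3) and a(9): 12
merge e(11) and 12: 23
merge b(16) and 23: 39
merge c(34) and 39: 73
The rarest symbols sit at the bottom; the longest codeword is 4 bits.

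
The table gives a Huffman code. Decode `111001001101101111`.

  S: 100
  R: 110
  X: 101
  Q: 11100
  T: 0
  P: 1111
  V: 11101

QSRRP

Read left to right; each codeword is recognised as soon as it completes (prefix code):
  11100→Q | 100→S | 110→R | 110→R | 1111→P
Decoded message: QSRRP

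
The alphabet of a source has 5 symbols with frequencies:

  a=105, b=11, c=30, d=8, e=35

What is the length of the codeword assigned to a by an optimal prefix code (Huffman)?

1

Build the tree from the bottom:
merge d(8) and b(11): 19
merge 19 and c(30): 49
merge e(35) and 49: 84
merge 84 and a(105): 189
a is merged only at the final step, so code length = 1.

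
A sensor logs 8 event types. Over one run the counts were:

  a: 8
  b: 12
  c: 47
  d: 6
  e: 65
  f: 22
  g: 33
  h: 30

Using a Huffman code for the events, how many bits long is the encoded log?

Merge the two smallest weights repeatedly:
d(6) + a(8) → 14
b(12) + 14 → 26
f(22) + 26 → 48
h(30) + g(33) → 63
c(47) + 48 → 95
63 + e(65) → 128
95 + 128 → 223
Each symbol's bit-cost is frequency × depth; summing gives 597 bits (equivalently 14 + 26 + 48 + 63 + 95 + 128 + 223).

597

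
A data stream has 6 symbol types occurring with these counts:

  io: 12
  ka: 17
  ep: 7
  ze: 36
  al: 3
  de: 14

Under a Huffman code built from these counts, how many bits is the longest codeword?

Merge the two lowest-weight nodes at each step:
al(3) + ep(7) → 10
10 + io(12) → 22
de(14) + ka(17) → 31
22 + 31 → 53
ze(36) + 53 → 89
The rarest symbols sit at the bottom; the longest codeword is 4 bits.

4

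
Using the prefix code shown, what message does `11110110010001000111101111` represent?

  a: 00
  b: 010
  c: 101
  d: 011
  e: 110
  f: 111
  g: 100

Read left to right; each codeword is recognised as soon as it completes (prefix code):
  111→f | 101→c | 100→g | 100→g | 010→b | 00→a | 111→f | 101→c | 111→f
Decoded message: fcggbafcf

fcggbafcf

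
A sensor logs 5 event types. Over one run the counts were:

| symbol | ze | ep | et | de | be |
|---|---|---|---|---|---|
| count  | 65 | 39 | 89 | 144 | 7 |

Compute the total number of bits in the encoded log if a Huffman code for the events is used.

Merge the two smallest weights repeatedly:
be(7) + ep(39) → 46
46 + ze(65) → 111
et(89) + 111 → 200
de(144) + 200 → 344
Total encoded bits = sum of merged weights = 46 + 111 + 200 + 344 = 701.

701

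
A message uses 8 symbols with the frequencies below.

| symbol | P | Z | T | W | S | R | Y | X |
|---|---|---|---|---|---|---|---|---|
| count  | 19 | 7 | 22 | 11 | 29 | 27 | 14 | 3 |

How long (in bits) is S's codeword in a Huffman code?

2

Build the tree from the bottom:
X(3) + Z(7) → 10
10 + W(11) → 21
Y(14) + P(19) → 33
21 + T(22) → 43
R(27) + S(29) → 56
33 + 43 → 76
56 + 76 → 132
S sits 2 levels below the root, so its codeword is 2 bits.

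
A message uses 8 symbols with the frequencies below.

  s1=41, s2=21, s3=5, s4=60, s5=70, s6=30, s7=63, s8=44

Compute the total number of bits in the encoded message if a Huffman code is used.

951

Merge the two smallest weights repeatedly:
merge s3(5) and s2(21): 26
merge 26 and s6(30): 56
merge s1(41) and s8(44): 85
merge 56 and s4(60): 116
merge s7(63) and s5(70): 133
merge 85 and 116: 201
merge 133 and 201: 334
Each symbol's bit-cost is frequency × depth; summing gives 951 bits (equivalently 26 + 56 + 85 + 116 + 133 + 201 + 334).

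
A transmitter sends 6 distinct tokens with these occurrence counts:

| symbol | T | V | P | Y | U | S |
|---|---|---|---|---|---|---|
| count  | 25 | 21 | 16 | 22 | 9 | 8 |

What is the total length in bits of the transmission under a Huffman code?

252

Build the Huffman tree bottom-up:
combine S(8), U(9) → 17
combine P(16), 17 → 33
combine V(21), Y(22) → 43
combine T(25), 33 → 58
combine 43, 58 → 101
Total encoded bits = sum of merged weights = 17 + 33 + 43 + 58 + 101 = 252.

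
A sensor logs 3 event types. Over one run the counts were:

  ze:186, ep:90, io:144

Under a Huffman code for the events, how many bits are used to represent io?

2

Build the tree from the bottom:
ep(90) + io(144) → 234
ze(186) + 234 → 420
io sits 2 levels below the root, so its codeword is 2 bits.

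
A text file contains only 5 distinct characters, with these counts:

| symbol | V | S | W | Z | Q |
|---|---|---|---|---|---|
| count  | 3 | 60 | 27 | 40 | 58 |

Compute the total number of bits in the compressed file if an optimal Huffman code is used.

406

Build the Huffman tree bottom-up:
V(3) + W(27) → 30
30 + Z(40) → 70
Q(58) + S(60) → 118
70 + 118 → 188
The encoded length is the sum of every internal node's weight: 30 + 70 + 118 + 188 = 406 bits.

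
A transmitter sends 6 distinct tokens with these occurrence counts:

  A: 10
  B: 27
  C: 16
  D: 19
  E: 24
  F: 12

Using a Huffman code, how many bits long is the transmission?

Build the Huffman tree bottom-up:
combine A(10), F(12) → 22
combine C(16), D(19) → 35
combine 22, E(24) → 46
combine B(27), 35 → 62
combine 46, 62 → 108
Total encoded bits = sum of merged weights = 22 + 35 + 46 + 62 + 108 = 273.

273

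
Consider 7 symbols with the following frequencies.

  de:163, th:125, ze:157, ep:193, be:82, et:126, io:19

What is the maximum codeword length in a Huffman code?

4

Merge the two lowest-weight nodes at each step:
merge io(19) and be(82): 101
merge 101 and th(125): 226
merge et(126) and ze(157): 283
merge de(163) and ep(193): 356
merge 226 and 283: 509
merge 356 and 509: 865
The rarest symbols sit at the bottom; the longest codeword is 4 bits.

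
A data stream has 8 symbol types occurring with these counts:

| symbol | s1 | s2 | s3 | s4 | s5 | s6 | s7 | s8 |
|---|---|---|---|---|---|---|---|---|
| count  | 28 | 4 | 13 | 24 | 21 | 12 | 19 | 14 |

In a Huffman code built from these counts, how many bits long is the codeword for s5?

3

Repeatedly merge the two smallest:
merge s2(4) and s6(12): 16
merge s3(13) and s8(14): 27
merge 16 and s7(19): 35
merge s5(21) and s4(24): 45
merge 27 and s1(28): 55
merge 35 and 45: 80
merge 55 and 80: 135
s5 sits 3 levels below the root, so its codeword is 3 bits.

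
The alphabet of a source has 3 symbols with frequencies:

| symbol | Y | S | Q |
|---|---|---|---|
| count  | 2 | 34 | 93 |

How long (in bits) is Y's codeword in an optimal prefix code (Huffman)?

Huffman merges, smallest pair first:
combine Y(2), S(34) → 36
combine 36, Q(93) → 129
Y sits 2 levels below the root, so its codeword is 2 bits.

2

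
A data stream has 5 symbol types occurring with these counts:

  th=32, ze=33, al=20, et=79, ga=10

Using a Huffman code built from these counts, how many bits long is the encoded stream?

Greedily combine the two least-frequent nodes:
ga(10) + al(20) → 30
30 + th(32) → 62
ze(33) + 62 → 95
et(79) + 95 → 174
Total encoded bits = sum of merged weights = 30 + 62 + 95 + 174 = 361.

361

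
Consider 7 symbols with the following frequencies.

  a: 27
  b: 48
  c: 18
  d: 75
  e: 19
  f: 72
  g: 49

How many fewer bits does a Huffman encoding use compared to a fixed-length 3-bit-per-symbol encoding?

110

Fixed-length: 3 bits × 308 symbols = 924 bits.
Huffman merges:
merge c(18) and e(19): 37
merge a(27) and 37: 64
merge b(48) and g(49): 97
merge 64 and f(72): 136
merge d(75) and 97: 172
merge 136 and 172: 308
Huffman total = 37 + 64 + 97 + 136 + 172 + 308 = 814 bits.
Saving = 924 − 814 = 110 bits.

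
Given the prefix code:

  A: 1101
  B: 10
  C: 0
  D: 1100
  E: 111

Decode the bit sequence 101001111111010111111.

BBCEEBBEE

Read left to right; each codeword is recognised as soon as it completes (prefix code):
  10→B | 10→B | 0→C | 111→E | 111→E | 10→B | 10→B | 111→E | 111→E
Decoded message: BBCEEBBEE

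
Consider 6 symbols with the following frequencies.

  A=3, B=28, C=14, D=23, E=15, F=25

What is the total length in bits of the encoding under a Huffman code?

Build the Huffman tree bottom-up:
A(3) + C(14) → 17
E(15) + 17 → 32
D(23) + F(25) → 48
B(28) + 32 → 60
48 + 60 → 108
The encoded length is the sum of every internal node's weight: 17 + 32 + 48 + 60 + 108 = 265 bits.

265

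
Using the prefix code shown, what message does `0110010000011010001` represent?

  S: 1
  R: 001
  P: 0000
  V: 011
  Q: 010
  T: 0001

Read left to right; each codeword is recognised as soon as it completes (prefix code):
  011→V | 001→R | 0000→P | 011→V | 010→Q | 001→R
Decoded message: VRPVQR

VRPVQR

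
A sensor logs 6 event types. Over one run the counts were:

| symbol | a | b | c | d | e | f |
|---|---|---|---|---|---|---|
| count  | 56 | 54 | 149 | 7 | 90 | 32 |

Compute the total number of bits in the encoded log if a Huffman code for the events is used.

905

Merge the two smallest weights repeatedly:
merge d(7) and f(32): 39
merge 39 and b(54): 93
merge a(56) and e(90): 146
merge 93 and 146: 239
merge c(149) and 239: 388
Each symbol's bit-cost is frequency × depth; summing gives 905 bits (equivalently 39 + 93 + 146 + 239 + 388).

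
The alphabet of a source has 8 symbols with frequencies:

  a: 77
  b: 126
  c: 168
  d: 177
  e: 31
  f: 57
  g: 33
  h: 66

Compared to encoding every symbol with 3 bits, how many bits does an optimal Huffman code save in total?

Fixed-length: 3 bits × 735 symbols = 2205 bits.
Huffman merges:
combine e(31), g(33) → 64
combine f(57), 64 → 121
combine h(66), a(77) → 143
combine 121, b(126) → 247
combine 143, c(168) → 311
combine d(177), 247 → 424
combine 311, 424 → 735
Huffman total = 64 + 121 + 143 + 247 + 311 + 424 + 735 = 2045 bits.
Saving = 2205 − 2045 = 160 bits.

160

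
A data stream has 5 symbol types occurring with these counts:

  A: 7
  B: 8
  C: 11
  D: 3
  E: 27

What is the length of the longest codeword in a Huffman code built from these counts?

4

Merge the two lowest-weight nodes at each step:
D(3) + A(7) → 10
B(8) + 10 → 18
C(11) + 18 → 29
E(27) + 29 → 56
The rarest symbols sit at the bottom; the longest codeword is 4 bits.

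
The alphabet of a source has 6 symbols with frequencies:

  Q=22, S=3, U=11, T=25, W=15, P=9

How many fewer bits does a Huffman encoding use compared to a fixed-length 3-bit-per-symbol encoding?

Fixed-length: 3 bits × 85 symbols = 255 bits.
Huffman merges:
merge S(3) and P(9): 12
merge U(11) and 12: 23
merge W(15) and Q(22): 37
merge 23 and T(25): 48
merge 37 and 48: 85
Huffman total = 12 + 23 + 37 + 48 + 85 = 205 bits.
Saving = 255 − 205 = 50 bits.

50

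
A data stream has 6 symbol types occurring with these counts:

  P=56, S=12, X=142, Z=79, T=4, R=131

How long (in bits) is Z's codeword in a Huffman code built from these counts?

Repeatedly merge the two smallest:
combine T(4), S(12) → 16
combine 16, P(56) → 72
combine 72, Z(79) → 151
combine R(131), X(142) → 273
combine 151, 273 → 424
Z's leaf is at depth 2, giving a 2-bit codeword.

2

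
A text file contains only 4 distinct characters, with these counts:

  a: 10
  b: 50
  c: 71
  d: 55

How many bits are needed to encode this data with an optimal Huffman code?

361

Merge the two smallest weights repeatedly:
a(10) + b(50) → 60
d(55) + 60 → 115
c(71) + 115 → 186
Total encoded bits = sum of merged weights = 60 + 115 + 186 = 361.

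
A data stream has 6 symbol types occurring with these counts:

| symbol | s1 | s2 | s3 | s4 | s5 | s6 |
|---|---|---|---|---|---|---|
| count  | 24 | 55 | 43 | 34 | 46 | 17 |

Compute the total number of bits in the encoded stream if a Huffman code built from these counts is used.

554

Merge the two smallest weights repeatedly:
merge s6(17) and s1(24): 41
merge s4(34) and 41: 75
merge s3(43) and s5(46): 89
merge s2(55) and 75: 130
merge 89 and 130: 219
The encoded length is the sum of every internal node's weight: 41 + 75 + 89 + 130 + 219 = 554 bits.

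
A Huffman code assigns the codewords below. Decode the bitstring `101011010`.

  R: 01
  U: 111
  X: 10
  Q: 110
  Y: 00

XXQX

Read left to right; each codeword is recognised as soon as it completes (prefix code):
  10→X | 10→X | 110→Q | 10→X
Decoded message: XXQX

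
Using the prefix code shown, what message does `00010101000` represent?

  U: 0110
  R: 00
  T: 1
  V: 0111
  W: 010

RWTWR

Read left to right; each codeword is recognised as soon as it completes (prefix code):
  00→R | 010→W | 1→T | 010→W | 00→R
Decoded message: RWTWR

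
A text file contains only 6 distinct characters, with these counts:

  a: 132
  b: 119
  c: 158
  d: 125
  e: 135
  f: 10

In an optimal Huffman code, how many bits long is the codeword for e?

2

Repeatedly merge the two smallest:
combine f(10), b(119) → 129
combine d(125), 129 → 254
combine a(132), e(135) → 267
combine c(158), 254 → 412
combine 267, 412 → 679
The subtree containing e is merged 2 times, so code length = 2.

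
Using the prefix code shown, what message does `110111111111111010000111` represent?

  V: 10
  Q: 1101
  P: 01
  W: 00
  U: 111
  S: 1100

QUUUQWWU

Read left to right; each codeword is recognised as soon as it completes (prefix code):
  1101→Q | 111→U | 111→U | 111→U | 1101→Q | 00→W | 00→W | 111→U
Decoded message: QUUUQWWU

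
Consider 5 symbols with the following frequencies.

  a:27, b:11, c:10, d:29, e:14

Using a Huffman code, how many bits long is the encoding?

Greedily combine the two least-frequent nodes:
merge c(10) and b(11): 21
merge e(14) and 21: 35
merge a(27) and d(29): 56
merge 35 and 56: 91
Each symbol's bit-cost is frequency × depth; summing gives 203 bits (equivalently 21 + 35 + 56 + 91).

203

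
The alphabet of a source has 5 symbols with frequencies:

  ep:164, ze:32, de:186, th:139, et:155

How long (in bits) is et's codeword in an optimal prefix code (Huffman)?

Build the tree from the bottom:
ze(32) + th(139) → 171
et(155) + ep(164) → 319
171 + de(186) → 357
319 + 357 → 676
et sits 2 levels below the root, so its codeword is 2 bits.

2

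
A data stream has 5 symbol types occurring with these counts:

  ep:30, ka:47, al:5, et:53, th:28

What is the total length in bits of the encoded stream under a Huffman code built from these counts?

359

Greedily combine the two least-frequent nodes:
al(5) + th(28) → 33
ep(30) + 33 → 63
ka(47) + et(53) → 100
63 + 100 → 163
The encoded length is the sum of every internal node's weight: 33 + 63 + 100 + 163 = 359 bits.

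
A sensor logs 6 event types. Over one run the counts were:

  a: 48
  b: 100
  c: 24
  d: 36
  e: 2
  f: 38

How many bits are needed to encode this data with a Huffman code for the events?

570

Merge the two smallest weights repeatedly:
e(2) + c(24) → 26
26 + d(36) → 62
f(38) + a(48) → 86
62 + 86 → 148
b(100) + 148 → 248
Total encoded bits = sum of merged weights = 26 + 62 + 86 + 148 + 248 = 570.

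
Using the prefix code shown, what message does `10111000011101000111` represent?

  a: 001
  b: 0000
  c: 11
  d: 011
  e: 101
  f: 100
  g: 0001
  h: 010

ecbcegc

Read left to right; each codeword is recognised as soon as it completes (prefix code):
  101→e | 11→c | 0000→b | 11→c | 101→e | 0001→g | 11→c
Decoded message: ecbcegc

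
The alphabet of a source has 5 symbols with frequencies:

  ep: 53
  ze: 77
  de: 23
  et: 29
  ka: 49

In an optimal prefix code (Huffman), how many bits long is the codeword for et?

Huffman merges, smallest pair first:
de(23) + et(29) → 52
ka(49) + 52 → 101
ep(53) + ze(77) → 130
101 + 130 → 231
The subtree containing et is merged 3 times, so code length = 3.

3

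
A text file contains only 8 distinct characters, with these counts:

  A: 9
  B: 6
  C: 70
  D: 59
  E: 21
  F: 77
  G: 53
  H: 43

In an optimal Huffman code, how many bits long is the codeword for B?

5

Huffman merges, smallest pair first:
combine B(6), A(9) → 15
combine 15, E(21) → 36
combine 36, H(43) → 79
combine G(53), D(59) → 112
combine C(70), F(77) → 147
combine 79, 112 → 191
combine 147, 191 → 338
B's leaf is at depth 5, giving a 5-bit codeword.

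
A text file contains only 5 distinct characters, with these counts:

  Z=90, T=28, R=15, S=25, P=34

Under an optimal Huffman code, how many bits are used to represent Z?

Build the tree from the bottom:
R(15) + S(25) → 40
T(28) + P(34) → 62
40 + 62 → 102
Z(90) + 102 → 192
Z is merged only at the final step, so code length = 1.

1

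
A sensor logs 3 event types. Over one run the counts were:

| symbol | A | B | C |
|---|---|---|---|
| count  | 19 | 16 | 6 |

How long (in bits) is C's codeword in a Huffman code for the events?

Repeatedly merge the two smallest:
merge C(6) and B(16): 22
merge A(19) and 22: 41
C's leaf is at depth 2, giving a 2-bit codeword.

2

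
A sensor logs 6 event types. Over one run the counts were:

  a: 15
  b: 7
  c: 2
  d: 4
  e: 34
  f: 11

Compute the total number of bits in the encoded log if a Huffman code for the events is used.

Greedily combine the two least-frequent nodes:
merge c(2) and d(4): 6
merge 6 and b(7): 13
merge f(11) and 13: 24
merge a(15) and 24: 39
merge e(34) and 39: 73
Total encoded bits = sum of merged weights = 6 + 13 + 24 + 39 + 73 = 155.

155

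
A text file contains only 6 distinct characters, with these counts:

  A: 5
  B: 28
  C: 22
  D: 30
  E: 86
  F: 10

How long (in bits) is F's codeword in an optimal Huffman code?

4

Build the tree from the bottom:
A(5) + F(10) → 15
15 + C(22) → 37
B(28) + D(30) → 58
37 + 58 → 95
E(86) + 95 → 181
F's leaf is at depth 4, giving a 4-bit codeword.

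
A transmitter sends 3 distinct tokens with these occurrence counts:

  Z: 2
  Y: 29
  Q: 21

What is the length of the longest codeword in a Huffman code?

Merge the two lowest-weight nodes at each step:
combine Z(2), Q(21) → 23
combine 23, Y(29) → 52
The first pair merged (Z, Q) ends up deepest, at depth 2.

2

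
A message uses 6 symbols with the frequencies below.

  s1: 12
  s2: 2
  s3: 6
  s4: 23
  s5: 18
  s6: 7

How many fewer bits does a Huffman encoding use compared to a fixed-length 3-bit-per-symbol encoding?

Fixed-length: 3 bits × 68 symbols = 204 bits.
Huffman merges:
s2(2) + s3(6) → 8
s6(7) + 8 → 15
s1(12) + 15 → 27
s5(18) + s4(23) → 41
27 + 41 → 68
Huffman total = 8 + 15 + 27 + 41 + 68 = 159 bits.
Saving = 204 − 159 = 45 bits.

45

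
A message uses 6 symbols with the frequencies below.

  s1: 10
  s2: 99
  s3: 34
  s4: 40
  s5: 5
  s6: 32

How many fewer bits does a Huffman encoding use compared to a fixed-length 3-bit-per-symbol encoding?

183

Fixed-length: 3 bits × 220 symbols = 660 bits.
Huffman merges:
s5(5) + s1(10) → 15
15 + s6(32) → 47
s3(34) + s4(40) → 74
47 + 74 → 121
s2(99) + 121 → 220
Huffman total = 15 + 47 + 74 + 121 + 220 = 477 bits.
Saving = 660 − 477 = 183 bits.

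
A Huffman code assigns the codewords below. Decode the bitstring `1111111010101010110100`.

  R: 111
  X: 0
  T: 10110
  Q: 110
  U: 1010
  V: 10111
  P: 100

Read left to right; each codeword is recognised as soon as it completes (prefix code):
  111→R | 111→R | 1010→U | 1010→U | 10110→T | 100→P
Decoded message: RRUUTP

RRUUTP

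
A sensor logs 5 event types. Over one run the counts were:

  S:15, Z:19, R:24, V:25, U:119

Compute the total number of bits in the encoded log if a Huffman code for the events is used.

Build the Huffman tree bottom-up:
combine S(15), Z(19) → 34
combine R(24), V(25) → 49
combine 34, 49 → 83
combine 83, U(119) → 202
Total encoded bits = sum of merged weights = 34 + 49 + 83 + 202 = 368.

368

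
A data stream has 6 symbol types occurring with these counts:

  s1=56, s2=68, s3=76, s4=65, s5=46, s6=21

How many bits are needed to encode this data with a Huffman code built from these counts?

852

Build the Huffman tree bottom-up:
merge s6(21) and s5(46): 67
merge s1(56) and s4(65): 121
merge 67 and s2(68): 135
merge s3(76) and 121: 197
merge 135 and 197: 332
Total encoded bits = sum of merged weights = 67 + 121 + 135 + 197 + 332 = 852.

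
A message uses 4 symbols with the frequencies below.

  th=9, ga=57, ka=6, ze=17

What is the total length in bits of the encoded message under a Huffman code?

136

Greedily combine the two least-frequent nodes:
ka(6) + th(9) → 15
15 + ze(17) → 32
32 + ga(57) → 89
The encoded length is the sum of every internal node's weight: 15 + 32 + 89 = 136 bits.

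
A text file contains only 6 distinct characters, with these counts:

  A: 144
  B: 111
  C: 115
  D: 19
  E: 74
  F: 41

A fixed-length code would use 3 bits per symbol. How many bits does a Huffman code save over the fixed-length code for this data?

310

Fixed-length: 3 bits × 504 symbols = 1512 bits.
Huffman merges:
combine D(19), F(41) → 60
combine 60, E(74) → 134
combine B(111), C(115) → 226
combine 134, A(144) → 278
combine 226, 278 → 504
Huffman total = 60 + 134 + 226 + 278 + 504 = 1202 bits.
Saving = 1512 − 1202 = 310 bits.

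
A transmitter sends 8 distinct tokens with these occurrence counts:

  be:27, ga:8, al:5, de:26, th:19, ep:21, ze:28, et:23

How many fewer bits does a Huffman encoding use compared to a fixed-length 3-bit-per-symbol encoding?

Fixed-length: 3 bits × 157 symbols = 471 bits.
Huffman merges:
merge al(5) and ga(8): 13
merge 13 and th(19): 32
merge ep(21) and et(23): 44
merge de(26) and be(27): 53
merge ze(28) and 32: 60
merge 44 and 53: 97
merge 60 and 97: 157
Huffman total = 13 + 32 + 44 + 53 + 60 + 97 + 157 = 456 bits.
Saving = 471 − 456 = 15 bits.

15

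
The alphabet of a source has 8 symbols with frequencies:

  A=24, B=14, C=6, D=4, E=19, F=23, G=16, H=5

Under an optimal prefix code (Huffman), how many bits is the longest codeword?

5

Merge the two lowest-weight nodes at each step:
merge D(4) and H(5): 9
merge C(6) and 9: 15
merge B(14) and 15: 29
merge G(16) and E(19): 35
merge F(23) and A(24): 47
merge 29 and 35: 64
merge 47 and 64: 111
The rarest symbols sit at the bottom; the longest codeword is 5 bits.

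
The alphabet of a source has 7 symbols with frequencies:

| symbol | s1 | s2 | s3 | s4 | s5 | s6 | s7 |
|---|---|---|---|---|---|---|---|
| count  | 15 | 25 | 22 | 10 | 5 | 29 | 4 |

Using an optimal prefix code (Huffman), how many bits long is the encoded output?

Build the Huffman tree bottom-up:
combine s7(4), s5(5) → 9
combine 9, s4(10) → 19
combine s1(15), 19 → 34
combine s3(22), s2(25) → 47
combine s6(29), 34 → 63
combine 47, 63 → 110
The encoded length is the sum of every internal node's weight: 9 + 19 + 34 + 47 + 63 + 110 = 282 bits.

282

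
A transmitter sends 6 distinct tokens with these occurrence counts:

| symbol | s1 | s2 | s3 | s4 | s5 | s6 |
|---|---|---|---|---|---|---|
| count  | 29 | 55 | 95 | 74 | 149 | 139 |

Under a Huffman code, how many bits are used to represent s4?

3

Repeatedly merge the two smallest:
combine s1(29), s2(55) → 84
combine s4(74), 84 → 158
combine s3(95), s6(139) → 234
combine s5(149), 158 → 307
combine 234, 307 → 541
s4 sits 3 levels below the root, so its codeword is 3 bits.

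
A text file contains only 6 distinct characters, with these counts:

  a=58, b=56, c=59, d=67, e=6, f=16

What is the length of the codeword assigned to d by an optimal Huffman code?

2

Huffman merges, smallest pair first:
e(6) + f(16) → 22
22 + b(56) → 78
a(58) + c(59) → 117
d(67) + 78 → 145
117 + 145 → 262
The subtree containing d is merged 2 times, so code length = 2.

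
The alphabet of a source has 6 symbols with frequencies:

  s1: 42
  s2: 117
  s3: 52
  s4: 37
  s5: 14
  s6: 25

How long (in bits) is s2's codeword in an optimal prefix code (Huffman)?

1

Repeatedly merge the two smallest:
merge s5(14) and s6(25): 39
merge s4(37) and 39: 76
merge s1(42) and s3(52): 94
merge 76 and 94: 170
merge s2(117) and 170: 287
s2 sits one level below the root: a 1-bit codeword.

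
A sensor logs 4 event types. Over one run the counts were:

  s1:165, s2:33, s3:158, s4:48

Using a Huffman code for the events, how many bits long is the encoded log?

Build the Huffman tree bottom-up:
combine s2(33), s4(48) → 81
combine 81, s3(158) → 239
combine s1(165), 239 → 404
Total encoded bits = sum of merged weights = 81 + 239 + 404 = 724.

724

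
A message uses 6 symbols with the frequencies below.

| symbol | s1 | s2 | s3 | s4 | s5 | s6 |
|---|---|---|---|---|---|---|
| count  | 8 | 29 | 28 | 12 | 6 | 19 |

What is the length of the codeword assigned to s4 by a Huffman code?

Huffman merges, smallest pair first:
combine s5(6), s1(8) → 14
combine s4(12), 14 → 26
combine s6(19), 26 → 45
combine s3(28), s2(29) → 57
combine 45, 57 → 102
s4's leaf is at depth 3, giving a 3-bit codeword.

3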